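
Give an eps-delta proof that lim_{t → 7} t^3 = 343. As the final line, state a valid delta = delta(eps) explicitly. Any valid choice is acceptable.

Let eps > 0 be given. We seek delta > 0 with 0 < |t − 7| < delta ⇒ |t^3 − 343| < eps.
Factor: t^3 − 343 = (t − 7)(t^2 + 7t + 49), so |t^3 − 343| = |t − 7|·|t^2 + 7t + 49|.
Restrict delta ≤ 1. Then |t − 7| < 1 gives |t| < 8, so by the triangle inequality |t^2 + 7t + 49| ≤ 8^2 + 7·8 + 49 = 169.
Hence |t^3 − 343| ≤ 169|t − 7|, which is < eps once |t − 7| < eps/169.
Take delta = min(1, eps/169). If 0 < |t − 7| < delta then both bounds hold and |t^3 − 343| ≤ 169|t − 7| < 169·(eps/169) = eps.

delta = min(1, eps/169)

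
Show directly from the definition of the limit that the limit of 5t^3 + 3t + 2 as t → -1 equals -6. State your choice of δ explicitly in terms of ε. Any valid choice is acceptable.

δ = min(1, ε/38)

Let ε > 0 be given. We want δ > 0 such that 0 < |t + 1| < δ implies |(5t^3 + 3t + 2) + 6| < ε.
(5t^3 + 3t + 2) + 6 = 5t^3 + 3t + 8 = (t + 1)(5t^2 - 5t + 8).
So |(5t^3 + 3t + 2) + 6| = |t + 1|·|5t^2 - 5t + 8|.
Assume first that |t + 1| < 1, so |t| < 2. Then |5t^2 - 5t + 8| ≤ 5·2^2 + 5·2 + 8 = 38.
Hence |(5t^3 + 3t + 2) + 6| ≤ 38|t + 1| < ε provided |t + 1| < ε/38.
Take δ = min(1, ε/38). Then 0 < |t + 1| < δ gives both |t + 1| < 1 and |t + 1| < ε/38, so |(5t^3 + 3t + 2) + 6| < ε.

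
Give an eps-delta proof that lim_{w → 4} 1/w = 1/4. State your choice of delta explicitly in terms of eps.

Let eps > 0 be given. We seek delta > 0 such that 0 < |w − 4| < delta implies |1/w − (1/4)| < eps.
|1/w − (1/4)| = |4 − w|/(4·|w|) = |w − 4|/(4|w|).
Restrict delta ≤ 2. Then |w − 4| < 2 gives |w| > 2, so 4|w| > 8.
Then |1/w − (1/4)| < |w − 4|/8, which is < eps when |w − 4| < 8eps.
Take delta = min(2, 8eps). Then 0 < |w − 4| < delta gives both |w − 4| < 2 and |w − 4| < 8eps, so |1/w − (1/4)| < eps.

delta = min(2, 8eps)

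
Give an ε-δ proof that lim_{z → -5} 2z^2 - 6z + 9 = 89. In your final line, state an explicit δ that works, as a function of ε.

δ = min(1, ε/28)

Fix ε > 0. We want δ > 0 such that 0 < |z + 5| < δ implies |(2z^2 - 6z + 9) − 89| < ε.
(2z^2 - 6z + 9) − 89 = 2z^2 - 6z - 80 = (z + 5)(2z - 16).
So |(2z^2 - 6z + 9) − 89| = |z + 5|·|2z - 16|.
Assume first that |z + 5| < 1, so |z| < 6. Then |2z - 16| ≤ 2·6 + 16 = 28.
Hence |(2z^2 - 6z + 9) − 89| ≤ 28|z + 5| < ε provided |z + 5| < ε/28.
Take δ = min(1, ε/28). Then 0 < |z + 5| < δ gives both |z + 5| < 1 and |z + 5| < ε/28, so |(2z^2 - 6z + 9) − 89| < ε.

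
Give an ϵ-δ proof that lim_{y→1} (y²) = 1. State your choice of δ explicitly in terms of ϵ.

δ = min(2, ϵ/4)

Let ϵ > 0. We seek δ > 0 with 0 < |y − 1| < δ ⇒ |y² − 1| < ϵ.
Factor: y² − 1 = (y − 1)(y + 1), so |y² − 1| = |y − 1|·|y + 1|.
Impose δ ≤ 2 so that |y| < 3; then |y + 1| ≤ 4.
Hence |y² − 1| ≤ 4|y − 1|, which is < ϵ once |y − 1| < ϵ/4.
Take δ = min(2, ϵ/4). If 0 < |y − 1| < δ then both bounds hold and |y² − 1| ≤ 4|y − 1| < 4·(ϵ/4) = ϵ.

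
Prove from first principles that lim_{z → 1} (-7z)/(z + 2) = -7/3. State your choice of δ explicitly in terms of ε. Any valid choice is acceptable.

Suppose ε > 0. We want δ > 0 with 0 < |z − 1| < δ ⇒ |(-7z)/(z + 2) + 7/3| < ε.
Combining over a common denominator, (-7z)/(z + 2) + 7/3 = [(-7z)·3 − (-7)·(z + 2)] / [3·(z + 2)] = -14(z − 1) / (3(z + 2)).
So |(-7z)/(z + 2) + 7/3| = 14|z − 1| / (3·|z + 2|).
Restrict δ ≤ 3/2. Then |z − 1| < 3/2 gives |z + 2| = |(z − 1) + 3| ≥ 3 − 3/2 = 3/2.
Hence |(-7z)/(z + 2) + 7/3| < 14|z − 1|/(3·(3/2)) = (28/9)|z − 1|, which is < ε once |z − 1| < (9/28)ε.
Take δ = min(3/2, (9/28)ε). Then 0 < |z − 1| < δ forces both bounds, so |(-7z)/(z + 2) + 7/3| < ε.

δ = min(3/2, (9/28)ε)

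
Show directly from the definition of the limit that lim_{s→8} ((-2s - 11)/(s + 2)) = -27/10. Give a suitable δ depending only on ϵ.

δ = min(5, (50/7)ϵ)

Let ϵ > 0 be given. We want δ > 0 with 0 < |s − 8| < δ ⇒ |(-2s - 11)/(s + 2) + 27/10| < ϵ.
Combining over a common denominator, (-2s - 11)/(s + 2) + 27/10 = [(-2s - 11)·10 − (-27)·(s + 2)] / [10·(s + 2)] = 7(s − 8) / (10(s + 2)).
So |(-2s - 11)/(s + 2) + 27/10| = 7|s − 8| / (10·|s + 2|).
Require δ ≤ 5, so |s + 2| ≥ |10| − |s − 8| > 10 − 5 = 5.
Hence |(-2s - 11)/(s + 2) + 27/10| < 7|s − 8|/(10·5) = (7/50)|s − 8|, which is < ϵ once |s − 8| < (50/7)ϵ.
Take δ = min(5, (50/7)ϵ). Then 0 < |s − 8| < δ forces both bounds, so |(-2s - 11)/(s + 2) + 27/10| < ϵ.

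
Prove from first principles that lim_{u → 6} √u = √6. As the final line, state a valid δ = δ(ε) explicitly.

Let ε > 0. We want δ > 0 such that 0 < |u − 6| < δ implies |√u − √6| < ε.
Multiplying by the conjugate, |√u − √6| = |u − 6|/(√u + √6).
Restrict δ ≤ 6 so that |u − 6| < 6 forces u > 0, and then √u + √6 > √6.
Hence |√u − √6| < |u − 6|/√6, which is < ε once |u − 6| < √6·ε.
Take δ = min(6, √6·ε). If 0 < |u − 6| < δ then u > 0 and |√u − √6| < |u − 6|/√6 < ε.

δ = min(6, √6·ε)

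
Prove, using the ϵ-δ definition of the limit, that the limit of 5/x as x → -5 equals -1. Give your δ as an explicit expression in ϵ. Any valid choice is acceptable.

δ = min(5/2, (5/2)ϵ)

Let ϵ > 0. We seek δ > 0 such that 0 < |x + 5| < δ implies |5/x + 1| < ϵ.
|5/x + 1| = 5·|-5 − x|/(5·|x|) = 5|x + 5|/(5|x|).
Require δ ≤ 5/2 so that |x| > 5 − 5/2 = 5/2, hence 5|x| > 25/2.
Then |5/x + 1| < 5|x + 5|/(25/2), which is < ϵ when |x + 5| < (5/2)ϵ.
Take δ = min(5/2, (5/2)ϵ). Then 0 < |x + 5| < δ gives both |x + 5| < 5/2 and |x + 5| < (5/2)ϵ, so |5/x + 1| < ϵ.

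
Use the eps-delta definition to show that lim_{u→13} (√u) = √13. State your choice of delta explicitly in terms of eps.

delta = min(13, √13·eps)

Let eps > 0 be given. We want delta > 0 such that 0 < |u − 13| < delta implies |√u − √13| < eps.
Multiplying by the conjugate, |√u − √13| = |u − 13|/(√u + √13).
Restrict delta ≤ 13 so that |u − 13| < 13 forces u > 0, and then √u + √13 > √13.
Hence |√u − √13| < |u − 13|/√13, which is < eps once |u − 13| < √13·eps.
Take delta = min(13, √13·eps). If 0 < |u − 13| < delta then u > 0 and |√u − √13| < |u − 13|/√13 < eps.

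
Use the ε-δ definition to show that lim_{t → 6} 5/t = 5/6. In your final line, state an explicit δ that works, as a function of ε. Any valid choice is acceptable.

Suppose ε > 0. We seek δ > 0 such that 0 < |t − 6| < δ implies |5/t − (5/6)| < ε.
|5/t − (5/6)| = 5·|6 − t|/(6·|t|) = 5|t − 6|/(6|t|).
Restrict δ ≤ 3. Then |t − 6| < 3 gives |t| > 3, so 6|t| > 18.
Then |5/t − (5/6)| < 5|t − 6|/18, which is < ε when |t − 6| < (18/5)ε.
Take δ = min(3, (18/5)ε). Then 0 < |t − 6| < δ gives both |t − 6| < 3 and |t − 6| < (18/5)ε, so |5/t − (5/6)| < ε.

δ = min(3, (18/5)ε)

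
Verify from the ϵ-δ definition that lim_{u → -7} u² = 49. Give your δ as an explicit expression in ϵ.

δ = min(1, ϵ/15)

Let ϵ > 0 be given. We seek δ > 0 with 0 < |u + 7| < δ ⇒ |u² − 49| < ϵ.
Factor: u² − 49 = (u + 7)(u - 7), so |u² − 49| = |u + 7|·|u - 7|.
Impose δ ≤ 1 so that |u| < 8; then |u - 7| ≤ 15.
Hence |u² − 49| ≤ 15|u + 7|, which is < ϵ once |u + 7| < ϵ/15.
Take δ = min(1, ϵ/15). If 0 < |u + 7| < δ then both bounds hold and |u² − 49| ≤ 15|u + 7| < 15·(ϵ/15) = ϵ.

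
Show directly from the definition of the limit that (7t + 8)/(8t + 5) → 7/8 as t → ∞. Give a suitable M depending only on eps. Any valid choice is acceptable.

M = (29/64)/eps

Let eps > 0 be given. We seek M > 0 such that t > M implies |(7t + 8)/(8t + 5) − (7/8)| < eps.
(7t + 8)/(8t + 5) − (7/8) = (8(7t + 8) − 7(8t + 5)) / (8(8t + 5)) = 29/(8(8t + 5)).
For t > 0 we have 8t + 5 > 8t, so |(7t + 8)/(8t + 5) − (7/8)| = 29/(8(8t + 5)) < 29/(8·8t) = (29/64)/t.
Thus |(7t + 8)/(8t + 5) − (7/8)| < eps whenever t > (29/64)/eps.
Take M = (29/64)/eps. If t > M then |(7t + 8)/(8t + 5) − (7/8)| < (29/64)/t < eps.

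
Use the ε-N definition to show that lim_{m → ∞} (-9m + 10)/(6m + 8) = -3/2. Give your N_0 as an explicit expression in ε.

Suppose ε > 0. For m ≥ 1, |(-9m + 10)/(6m + 8) + 3/2| = |132|/(6(6m + 8)) = 132/(6(6m + 8)).
Since 6m + 8 ≥ 6m for m ≥ 1, this is ≤ 132/(6·6m) = (11/3)/m.
So |(-9m + 10)/(6m + 8) + 3/2| < ε whenever m > (11/3)/ε.
Take N_0 = (11/3)/ε. If m > N_0 then |(-9m + 10)/(6m + 8) + 3/2| ≤ (11/3)/m < ε.

N_0 = (11/3)/ε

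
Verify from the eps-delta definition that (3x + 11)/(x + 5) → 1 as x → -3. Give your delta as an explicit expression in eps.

Let eps > 0. We want delta > 0 with 0 < |x + 3| < delta ⇒ |(3x + 11)/(x + 5) − 1| < eps.
Combining over a common denominator, (3x + 11)/(x + 5) − 1 = [(3x + 11)·2 − 2·(x + 5)] / [2·(x + 5)] = 4(x + 3) / (2(x + 5)).
So |(3x + 11)/(x + 5) − 1| = 4|x + 3| / (2·|x + 5|).
Restrict delta ≤ 1. Then |x + 3| < 1 gives |x + 5| = |(x + 3) + 2| ≥ 2 − 1 = 1.
Hence |(3x + 11)/(x + 5) − 1| < 4|x + 3|/(2·1) = 2|x + 3|, which is < eps once |x + 3| < (1/2)eps.
Take delta = min(1, (1/2)eps). Then 0 < |x + 3| < delta forces both bounds, so |(3x + 11)/(x + 5) − 1| < eps.

delta = min(1, (1/2)eps)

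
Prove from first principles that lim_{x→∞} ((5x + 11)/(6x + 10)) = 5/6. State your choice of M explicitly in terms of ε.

M = (4/9)/ε

Let ε > 0 be given. We seek M > 0 such that x > M implies |(5x + 11)/(6x + 10) − (5/6)| < ε.
(5x + 11)/(6x + 10) − (5/6) = (6(5x + 11) − 5(6x + 10)) / (6(6x + 10)) = 16/(6(6x + 10)).
For x > 0 we have 6x + 10 > 6x, so |(5x + 11)/(6x + 10) − (5/6)| = 16/(6(6x + 10)) < 16/(6·6x) = (4/9)/x.
Thus |(5x + 11)/(6x + 10) − (5/6)| < ε whenever x > (4/9)/ε.
Take M = (4/9)/ε. If x > M then |(5x + 11)/(6x + 10) − (5/6)| < (4/9)/x < ε.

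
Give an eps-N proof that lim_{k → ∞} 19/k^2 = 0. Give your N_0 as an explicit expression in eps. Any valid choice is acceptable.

N_0 = (19/eps)^{1/2}

Let eps > 0 be given. For k ≥ 1, |19/k^2 − 0| = 19/k^2.
19/k^2 < eps ⇔ k^2 > 19/eps ⇔ k > (19/eps)^{1/2}.
Take N_0 = (19/eps)^{1/2}. Then k > N_0 implies 19/k^2 < eps.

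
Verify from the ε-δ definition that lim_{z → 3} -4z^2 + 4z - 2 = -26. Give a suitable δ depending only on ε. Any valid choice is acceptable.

Let ε > 0 be given. We want δ > 0 such that 0 < |z − 3| < δ implies |(-4z^2 + 4z - 2) + 26| < ε.
(-4z^2 + 4z - 2) + 26 = -4z^2 + 4z + 24 = (z − 3)(-4z - 8).
So |(-4z^2 + 4z - 2) + 26| = |z − 3|·|-4z - 8|.
Require δ ≤ 2. Then |z − 3| < 2 gives |z| < 5, and by the triangle inequality |-4z - 8| ≤ 4·5 + 8 = 28.
Hence |(-4z^2 + 4z - 2) + 26| ≤ 28|z − 3| < ε provided |z − 3| < ε/28.
Choosing δ = min(2, ε/28) ensures both conditions, hence |(-4z^2 + 4z - 2) + 26| < ε.

δ = min(2, ε/28)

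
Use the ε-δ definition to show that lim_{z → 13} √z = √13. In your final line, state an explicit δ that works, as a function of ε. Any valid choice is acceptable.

Suppose ε > 0. We want δ > 0 such that 0 < |z − 13| < δ implies |√z − √13| < ε.
Rationalise: √z − √13 = (z − 13)/(√z + √13), so |√z − √13| = |z − 13|/(√z + √13).
Restrict δ ≤ 13 so that |z − 13| < 13 forces z > 0, and then √z + √13 > √13.
Hence |√z − √13| < |z − 13|/√13, which is < ε once |z − 13| < √13·ε.
Take δ = min(13, √13·ε). If 0 < |z − 13| < δ then z > 0 and |√z − √13| < |z − 13|/√13 < ε.

δ = min(13, √13·ε)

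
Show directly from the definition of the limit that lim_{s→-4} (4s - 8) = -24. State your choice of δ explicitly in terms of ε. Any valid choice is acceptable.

δ = ε/4

Let ε > 0. We need δ > 0 so that 0 < |s + 4| < δ implies |(4s - 8) + 24| < ε.
Since (4s - 8) + 24 = 4(s + 4), we have |(4s - 8) + 24| = 4|s + 4|.
So 4|s + 4| < ε exactly when |s + 4| < ε/4.
Choosing δ = ε/4 gives |(4s - 8) + 24| = 4|s + 4| < ε whenever |s + 4| < δ.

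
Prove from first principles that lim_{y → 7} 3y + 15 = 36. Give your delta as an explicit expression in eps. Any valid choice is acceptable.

Let eps > 0 be given. We need delta > 0 so that 0 < |y − 7| < delta implies |(3y + 15) − 36| < eps.
|(3y + 15) − 36| = |3y - 21| = 3|y − 7|.
Thus it suffices that |y − 7| < eps/3.
Take delta = eps/3. If 0 < |y − 7| < delta then |(3y + 15) − 36| = 3|y − 7| < 3·(eps/3) = eps.

delta = eps/3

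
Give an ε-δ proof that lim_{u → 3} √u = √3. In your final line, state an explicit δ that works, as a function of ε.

δ = min(3, √3·ε)

Suppose ε > 0. We want δ > 0 such that 0 < |u − 3| < δ implies |√u − √3| < ε.
Multiplying by the conjugate, |√u − √3| = |u − 3|/(√u + √3).
Restrict δ ≤ 3 so that |u − 3| < 3 forces u > 0, and then √u + √3 > √3.
Hence |√u − √3| < |u − 3|/√3, which is < ε once |u − 3| < √3·ε.
Take δ = min(3, √3·ε). If 0 < |u − 3| < δ then u > 0 and |√u − √3| < |u − 3|/√3 < ε.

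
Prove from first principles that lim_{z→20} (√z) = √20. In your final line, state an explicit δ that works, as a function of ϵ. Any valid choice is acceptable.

δ = min(20, √20·ϵ)

Let ϵ > 0. We want δ > 0 such that 0 < |z − 20| < δ implies |√z − √20| < ϵ.
Rationalise: √z − √20 = (z − 20)/(√z + √20), so |√z − √20| = |z − 20|/(√z + √20).
Restrict δ ≤ 20 so that |z − 20| < 20 forces z > 0, and then √z + √20 > √20.
Hence |√z − √20| < |z − 20|/√20, which is < ϵ once |z − 20| < √20·ϵ.
Take δ = min(20, √20·ϵ). If 0 < |z − 20| < δ then z > 0 and |√z − √20| < |z − 20|/√20 < ϵ.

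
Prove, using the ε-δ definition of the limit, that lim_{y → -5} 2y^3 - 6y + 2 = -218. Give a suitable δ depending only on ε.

δ = min(1, ε/176)

Let ε > 0 be given. We want δ > 0 such that 0 < |y + 5| < δ implies |(2y^3 - 6y + 2) + 218| < ε.
(2y^3 - 6y + 2) + 218 = 2y^3 - 6y + 220 = (y + 5)(2y^2 - 10y + 44).
So |(2y^3 - 6y + 2) + 218| = |y + 5|·|2y^2 - 10y + 44|.
Assume first that |y + 5| < 1, so |y| < 6. Then |2y^2 - 10y + 44| ≤ 2·6^2 + 10·6 + 44 = 176.
Hence |(2y^3 - 6y + 2) + 218| ≤ 176|y + 5| < ε provided |y + 5| < ε/176.
Take δ = min(1, ε/176). Then 0 < |y + 5| < δ gives both |y + 5| < 1 and |y + 5| < ε/176, so |(2y^3 - 6y + 2) + 218| < ε.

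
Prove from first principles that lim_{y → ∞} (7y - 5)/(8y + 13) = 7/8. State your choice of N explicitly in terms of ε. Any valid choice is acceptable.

Let ε > 0. We seek N > 0 such that y > N implies |(7y - 5)/(8y + 13) − (7/8)| < ε.
(7y - 5)/(8y + 13) − (7/8) = (8(7y - 5) − 7(8y + 13)) / (8(8y + 13)) = -131/(8(8y + 13)).
For y > 0 we have 8y + 13 > 8y, so |(7y - 5)/(8y + 13) − (7/8)| = 131/(8(8y + 13)) < 131/(8·8y) = (131/64)/y.
Thus |(7y - 5)/(8y + 13) − (7/8)| < ε whenever y > (131/64)/ε.
Take N = (131/64)/ε. If y > N then |(7y - 5)/(8y + 13) − (7/8)| < (131/64)/y < ε.

N = (131/64)/ε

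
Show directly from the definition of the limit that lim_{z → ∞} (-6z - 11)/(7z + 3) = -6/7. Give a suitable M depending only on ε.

M = (59/49)/ε

Let ε > 0 be given. We seek M > 0 such that z > M implies |(-6z - 11)/(7z + 3) + 6/7| < ε.
(-6z - 11)/(7z + 3) + 6/7 = (7(-6z - 11) − (-6)(7z + 3)) / (7(7z + 3)) = -59/(7(7z + 3)).
For z > 0 we have 7z + 3 > 7z, so |(-6z - 11)/(7z + 3) + 6/7| = 59/(7(7z + 3)) < 59/(7·7z) = (59/49)/z.
Thus |(-6z - 11)/(7z + 3) + 6/7| < ε whenever z > (59/49)/ε.
Take M = (59/49)/ε. If z > M then |(-6z - 11)/(7z + 3) + 6/7| < (59/49)/z < ε.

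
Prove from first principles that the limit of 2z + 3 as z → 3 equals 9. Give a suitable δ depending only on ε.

δ = ε/2

Fix ε > 0. We need δ > 0 so that 0 < |z − 3| < δ implies |(2z + 3) − 9| < ε.
|(2z + 3) − 9| = |2z - 6| = 2|z − 3|.
So 2|z − 3| < ε exactly when |z − 3| < ε/2.
Choosing δ = ε/2 gives |(2z + 3) − 9| = 2|z − 3| < ε whenever |z − 3| < δ.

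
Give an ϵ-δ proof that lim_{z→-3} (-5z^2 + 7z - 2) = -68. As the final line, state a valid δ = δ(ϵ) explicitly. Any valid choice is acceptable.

Suppose ϵ > 0. We want δ > 0 such that 0 < |z + 3| < δ implies |(-5z^2 + 7z - 2) + 68| < ϵ.
(-5z^2 + 7z - 2) + 68 = -5z^2 + 7z + 66 = (z + 3)(-5z + 22).
So |(-5z^2 + 7z - 2) + 68| = |z + 3|·|-5z + 22|.
Assume first that |z + 3| < 2, so |z| < 5. Then |-5z + 22| ≤ 5·5 + 22 = 47.
Hence |(-5z^2 + 7z - 2) + 68| ≤ 47|z + 3| < ϵ provided |z + 3| < ϵ/47.
Choosing δ = min(2, ϵ/47) ensures both conditions, hence |(-5z^2 + 7z - 2) + 68| < ϵ.

δ = min(2, ϵ/47)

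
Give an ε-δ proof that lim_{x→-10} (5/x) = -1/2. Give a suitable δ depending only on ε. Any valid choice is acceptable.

δ = min(5, 10ε)

Suppose ε > 0. We seek δ > 0 such that 0 < |x + 10| < δ implies |5/x + 1/2| < ε.
|5/x + 1/2| = 5·|-10 − x|/(10·|x|) = 5|x + 10|/(10|x|).
Require δ ≤ 5 so that |x| > 10 − 5 = 5, hence 10|x| > 50.
Then |5/x + 1/2| < 5|x + 10|/50, which is < ε when |x + 10| < 10ε.
Take δ = min(5, 10ε). Then 0 < |x + 10| < δ gives both |x + 10| < 5 and |x + 10| < 10ε, so |5/x + 1/2| < ε.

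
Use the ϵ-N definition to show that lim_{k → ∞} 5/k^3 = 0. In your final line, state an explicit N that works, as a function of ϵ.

N = (5/ϵ)^{1/3}

Fix ϵ > 0. For k ≥ 1, |5/k^3 − 0| = 5/k^3.
5/k^3 < ϵ ⇔ k^3 > 5/ϵ ⇔ k > (5/ϵ)^{1/3}.
Take N = (5/ϵ)^{1/3}. Then k > N implies 5/k^3 < ϵ.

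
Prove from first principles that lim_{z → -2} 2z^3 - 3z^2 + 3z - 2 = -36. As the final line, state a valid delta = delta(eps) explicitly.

delta = min(2, eps/77)

Suppose eps > 0. We want delta > 0 such that 0 < |z + 2| < delta implies |(2z^3 - 3z^2 + 3z - 2) + 36| < eps.
(2z^3 - 3z^2 + 3z - 2) + 36 = 2z^3 - 3z^2 + 3z + 34 = (z + 2)(2z^2 - 7z + 17).
So |(2z^3 - 3z^2 + 3z - 2) + 36| = |z + 2|·|2z^2 - 7z + 17|.
Assume first that |z + 2| < 2, so |z| < 4. Then |2z^2 - 7z + 17| ≤ 2·4^2 + 7·4 + 17 = 77.
Hence |(2z^3 - 3z^2 + 3z - 2) + 36| ≤ 77|z + 2| < eps provided |z + 2| < eps/77.
Take delta = min(2, eps/77). Then 0 < |z + 2| < delta gives both |z + 2| < 2 and |z + 2| < eps/77, so |(2z^3 - 3z^2 + 3z - 2) + 36| < eps.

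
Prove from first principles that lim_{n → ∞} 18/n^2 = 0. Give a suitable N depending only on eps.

N = (18/eps)^{1/2}

Fix eps > 0. For n ≥ 1, |18/n^2 − 0| = 18/n^2.
18/n^2 < eps ⇔ n^2 > 18/eps ⇔ n > (18/eps)^{1/2}.
Take N = (18/eps)^{1/2}. Then n > N implies 18/n^2 < eps.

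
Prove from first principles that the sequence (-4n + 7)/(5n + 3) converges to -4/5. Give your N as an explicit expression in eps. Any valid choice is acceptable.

Fix eps > 0. For n ≥ 1, |(-4n + 7)/(5n + 3) + 4/5| = |47|/(5(5n + 3)) = 47/(5(5n + 3)).
Since 5n + 3 ≥ 5n for n ≥ 1, this is ≤ 47/(5·5n) = (47/25)/n.
So |(-4n + 7)/(5n + 3) + 4/5| < eps whenever n > (47/25)/eps.
Take N = (47/25)/eps. If n > N then |(-4n + 7)/(5n + 3) + 4/5| ≤ (47/25)/n < eps.

N = (47/25)/eps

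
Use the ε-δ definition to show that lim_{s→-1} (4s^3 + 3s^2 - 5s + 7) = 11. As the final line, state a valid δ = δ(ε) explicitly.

Fix ε > 0. We want δ > 0 such that 0 < |s + 1| < δ implies |(4s^3 + 3s^2 - 5s + 7) − 11| < ε.
(4s^3 + 3s^2 - 5s + 7) − 11 = 4s^3 + 3s^2 - 5s - 4 = (s + 1)(4s^2 - s - 4).
So |(4s^3 + 3s^2 - 5s + 7) − 11| = |s + 1|·|4s^2 - s - 4|.
Require δ ≤ 2. Then |s + 1| < 2 gives |s| < 3, and by the triangle inequality |4s^2 - s - 4| ≤ 4·3^2 + 3 + 4 = 43.
Hence |(4s^3 + 3s^2 - 5s + 7) − 11| ≤ 43|s + 1| < ε provided |s + 1| < ε/43.
Take δ = min(2, ε/43). Then 0 < |s + 1| < δ gives both |s + 1| < 2 and |s + 1| < ε/43, so |(4s^3 + 3s^2 - 5s + 7) − 11| < ε.

δ = min(2, ε/43)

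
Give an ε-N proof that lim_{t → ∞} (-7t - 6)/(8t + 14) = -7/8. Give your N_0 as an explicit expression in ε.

Suppose ε > 0. We seek N_0 > 0 such that t > N_0 implies |(-7t - 6)/(8t + 14) + 7/8| < ε.
(-7t - 6)/(8t + 14) + 7/8 = (8(-7t - 6) − (-7)(8t + 14)) / (8(8t + 14)) = 50/(8(8t + 14)).
For t > 0 we have 8t + 14 > 8t, so |(-7t - 6)/(8t + 14) + 7/8| = 50/(8(8t + 14)) < 50/(8·8t) = (25/32)/t.
Thus |(-7t - 6)/(8t + 14) + 7/8| < ε whenever t > (25/32)/ε.
Take N_0 = (25/32)/ε. If t > N_0 then |(-7t - 6)/(8t + 14) + 7/8| < (25/32)/t < ε.

N_0 = (25/32)/ε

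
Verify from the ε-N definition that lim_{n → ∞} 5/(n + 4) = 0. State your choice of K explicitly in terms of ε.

Let ε > 0 be given. For n ≥ 1, |5/(n + 4) − 0| = 5/(n + 4) ≤ 5/n.
We need 5/n < ε, i.e. n > 5/ε.
Take K = 5/ε. If n > K then |5/(n + 4)| ≤ 5/n < ε.

K = 5/ε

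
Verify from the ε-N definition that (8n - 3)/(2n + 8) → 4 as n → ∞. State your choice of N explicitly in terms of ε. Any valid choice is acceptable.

N = (35/2)/ε

Let ε > 0. For n ≥ 1, |(8n - 3)/(2n + 8) − 4| = |-70|/(2(2n + 8)) = 70/(2(2n + 8)).
Since 2n + 8 ≥ 2n for n ≥ 1, this is ≤ 70/(2·2n) = (35/2)/n.
So |(8n - 3)/(2n + 8) − 4| < ε whenever n > (35/2)/ε.
Take N = (35/2)/ε. If n > N then |(8n - 3)/(2n + 8) − 4| ≤ (35/2)/n < ε.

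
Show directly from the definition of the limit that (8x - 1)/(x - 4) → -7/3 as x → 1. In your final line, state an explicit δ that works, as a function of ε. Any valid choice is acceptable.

δ = min(3/2, (9/62)ε)

Let ε > 0 be given. We want δ > 0 with 0 < |x − 1| < δ ⇒ |(8x - 1)/(x - 4) + 7/3| < ε.
Combining over a common denominator, (8x - 1)/(x - 4) + 7/3 = [(8x - 1)·(-3) − 7·(x - 4)] / [(-3)·(x - 4)] = -31(x − 1) / ((-3)(x - 4)).
So |(8x - 1)/(x - 4) + 7/3| = 31|x − 1| / (3·|x − 4|).
Restrict δ ≤ 3/2. Then |x − 1| < 3/2 gives |x − 4| = |(x − 1) + (-3)| ≥ 3 − 3/2 = 3/2.
Hence |(8x - 1)/(x - 4) + 7/3| < 31|x − 1|/(3·(3/2)) = (62/9)|x − 1|, which is < ε once |x − 1| < (9/62)ε.
Take δ = min(3/2, (9/62)ε). Then 0 < |x − 1| < δ forces both bounds, so |(8x - 1)/(x - 4) + 7/3| < ε.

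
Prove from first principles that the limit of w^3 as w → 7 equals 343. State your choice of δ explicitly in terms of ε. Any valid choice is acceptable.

δ = min(2, ε/193)

Let ε > 0 be given. We seek δ > 0 with 0 < |w − 7| < δ ⇒ |w^3 − 343| < ε.
Factor: w^3 − 343 = (w − 7)(w^2 + 7w + 49), so |w^3 − 343| = |w − 7|·|w^2 + 7w + 49|.
Impose δ ≤ 2 so that |w| < 9; then |w^2 + 7w + 49| ≤ 193.
Hence |w^3 − 343| ≤ 193|w − 7|, which is < ε once |w − 7| < ε/193.
Take δ = min(2, ε/193). If 0 < |w − 7| < δ then both bounds hold and |w^3 − 343| ≤ 193|w − 7| < 193·(ε/193) = ε.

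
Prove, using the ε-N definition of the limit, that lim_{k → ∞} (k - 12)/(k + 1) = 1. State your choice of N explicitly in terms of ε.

N = 13/ε

Let ε > 0 be given. For k ≥ 1, |(k - 12)/(k + 1) − 1| = |-13|/((k + 1)) = 13/((k + 1)).
Since k + 1 ≥ k for k ≥ 1, this is ≤ 13/(k) = 13/k.
So |(k - 12)/(k + 1) − 1| < ε whenever k > 13/ε.
Take N = 13/ε. If k > N then |(k - 12)/(k + 1) − 1| ≤ 13/k < ε.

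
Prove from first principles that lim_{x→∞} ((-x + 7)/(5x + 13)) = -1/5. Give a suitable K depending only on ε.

K = (48/25)/ε

Suppose ε > 0. We seek K > 0 such that x > K implies |(-x + 7)/(5x + 13) + 1/5| < ε.
(-x + 7)/(5x + 13) + 1/5 = (5(-x + 7) − (-1)(5x + 13)) / (5(5x + 13)) = 48/(5(5x + 13)).
For x > 0 we have 5x + 13 > 5x, so |(-x + 7)/(5x + 13) + 1/5| = 48/(5(5x + 13)) < 48/(5·5x) = (48/25)/x.
Thus |(-x + 7)/(5x + 13) + 1/5| < ε whenever x > (48/25)/ε.
Take K = (48/25)/ε. If x > K then |(-x + 7)/(5x + 13) + 1/5| < (48/25)/x < ε.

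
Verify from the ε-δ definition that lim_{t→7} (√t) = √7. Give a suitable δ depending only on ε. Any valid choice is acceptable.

δ = min(7, √7·ε)

Fix ε > 0. We want δ > 0 such that 0 < |t − 7| < δ implies |√t − √7| < ε.
Multiplying by the conjugate, |√t − √7| = |t − 7|/(√t + √7).
Restrict δ ≤ 7 so that |t − 7| < 7 forces t > 0, and then √t + √7 > √7.
Hence |√t − √7| < |t − 7|/√7, which is < ε once |t − 7| < √7·ε.
Take δ = min(7, √7·ε). If 0 < |t − 7| < δ then t > 0 and |√t − √7| < |t − 7|/√7 < ε.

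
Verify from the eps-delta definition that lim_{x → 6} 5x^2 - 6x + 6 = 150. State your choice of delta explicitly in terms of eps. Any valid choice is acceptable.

delta = min(1, eps/59)

Fix eps > 0. We want delta > 0 such that 0 < |x − 6| < delta implies |(5x^2 - 6x + 6) − 150| < eps.
(5x^2 - 6x + 6) − 150 = 5x^2 - 6x - 144 = (x − 6)(5x + 24).
So |(5x^2 - 6x + 6) − 150| = |x − 6|·|5x + 24|.
Require delta ≤ 1. Then |x − 6| < 1 gives |x| < 7, and by the triangle inequality |5x + 24| ≤ 5·7 + 24 = 59.
Hence |(5x^2 - 6x + 6) − 150| ≤ 59|x − 6| < eps provided |x − 6| < eps/59.
Take delta = min(1, eps/59). Then 0 < |x − 6| < delta gives both |x − 6| < 1 and |x − 6| < eps/59, so |(5x^2 - 6x + 6) − 150| < eps.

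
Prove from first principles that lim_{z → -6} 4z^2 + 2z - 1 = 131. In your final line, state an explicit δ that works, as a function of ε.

Let ε > 0. We want δ > 0 such that 0 < |z + 6| < δ implies |(4z^2 + 2z - 1) − 131| < ε.
(4z^2 + 2z - 1) − 131 = 4z^2 + 2z - 132 = (z + 6)(4z - 22).
So |(4z^2 + 2z - 1) − 131| = |z + 6|·|4z - 22|.
Assume first that |z + 6| < 2, so |z| < 8. Then |4z - 22| ≤ 4·8 + 22 = 54.
Hence |(4z^2 + 2z - 1) − 131| ≤ 54|z + 6| < ε provided |z + 6| < ε/54.
Take δ = min(2, ε/54). Then 0 < |z + 6| < δ gives both |z + 6| < 2 and |z + 6| < ε/54, so |(4z^2 + 2z - 1) − 131| < ε.

δ = min(2, ε/54)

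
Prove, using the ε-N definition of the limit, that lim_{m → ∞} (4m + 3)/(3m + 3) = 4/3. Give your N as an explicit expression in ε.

N = (1/3)/ε

Let ε > 0. For m ≥ 1, |(4m + 3)/(3m + 3) − (4/3)| = |-3|/(3(3m + 3)) = 3/(3(3m + 3)).
Since 3m + 3 ≥ 3m for m ≥ 1, this is ≤ 3/(3·3m) = (1/3)/m.
So |(4m + 3)/(3m + 3) − (4/3)| < ε whenever m > (1/3)/ε.
Take N = (1/3)/ε. If m > N then |(4m + 3)/(3m + 3) − (4/3)| ≤ (1/3)/m < ε.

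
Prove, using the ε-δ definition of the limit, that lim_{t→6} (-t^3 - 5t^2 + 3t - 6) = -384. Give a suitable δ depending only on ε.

Suppose ε > 0. We want δ > 0 such that 0 < |t − 6| < δ implies |(-t^3 - 5t^2 + 3t - 6) + 384| < ε.
(-t^3 - 5t^2 + 3t - 6) + 384 = -t^3 - 5t^2 + 3t + 378 = (t − 6)(-t^2 - 11t - 63).
So |(-t^3 - 5t^2 + 3t - 6) + 384| = |t − 6|·|-t^2 - 11t - 63|.
Require δ ≤ 2. Then |t − 6| < 2 gives |t| < 8, and by the triangle inequality |-t^2 - 11t - 63| ≤ 8^2 + 11·8 + 63 = 215.
Hence |(-t^3 - 5t^2 + 3t - 6) + 384| ≤ 215|t − 6| < ε provided |t − 6| < ε/215.
Choosing δ = min(2, ε/215) ensures both conditions, hence |(-t^3 - 5t^2 + 3t - 6) + 384| < ε.

δ = min(2, ε/215)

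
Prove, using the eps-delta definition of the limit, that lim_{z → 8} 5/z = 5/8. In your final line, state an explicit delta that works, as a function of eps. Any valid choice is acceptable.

Let eps > 0 be given. We seek delta > 0 such that 0 < |z − 8| < delta implies |5/z − (5/8)| < eps.
|5/z − (5/8)| = 5·|8 − z|/(8·|z|) = 5|z − 8|/(8|z|).
Restrict delta ≤ 4. Then |z − 8| < 4 gives |z| > 4, so 8|z| > 32.
Then |5/z − (5/8)| < 5|z − 8|/32, which is < eps when |z − 8| < (32/5)eps.
Take delta = min(4, (32/5)eps). Then 0 < |z − 8| < delta gives both |z − 8| < 4 and |z − 8| < (32/5)eps, so |5/z − (5/8)| < eps.

delta = min(4, (32/5)eps)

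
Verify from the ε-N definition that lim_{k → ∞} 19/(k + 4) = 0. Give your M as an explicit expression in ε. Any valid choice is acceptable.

Suppose ε > 0. For k ≥ 1, |19/(k + 4) − 0| = 19/(k + 4) ≤ 19/k.
We need 19/k < ε, i.e. k > 19/ε.
Take M = 19/ε. If k > M then |19/(k + 4)| ≤ 19/k < ε.

M = 19/ε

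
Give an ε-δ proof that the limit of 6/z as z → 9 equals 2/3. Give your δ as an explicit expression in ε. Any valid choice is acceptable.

δ = min(9/2, (27/4)ε)

Let ε > 0. We seek δ > 0 such that 0 < |z − 9| < δ implies |6/z − (2/3)| < ε.
|6/z − (2/3)| = 6·|9 − z|/(9·|z|) = 6|z − 9|/(9|z|).
Restrict δ ≤ 9/2. Then |z − 9| < 9/2 gives |z| > 9/2, so 9|z| > 81/2.
Then |6/z − (2/3)| < 6|z − 9|/(81/2), which is < ε when |z − 9| < (27/4)ε.
Take δ = min(9/2, (27/4)ε). Then 0 < |z − 9| < δ gives both |z − 9| < 9/2 and |z − 9| < (27/4)ε, so |6/z − (2/3)| < ε.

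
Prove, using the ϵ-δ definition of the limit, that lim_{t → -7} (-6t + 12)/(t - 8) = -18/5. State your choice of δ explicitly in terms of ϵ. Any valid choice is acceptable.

δ = min(15/2, (25/8)ϵ)

Let ϵ > 0. We want δ > 0 with 0 < |t + 7| < δ ⇒ |(-6t + 12)/(t - 8) + 18/5| < ϵ.
Combining over a common denominator, (-6t + 12)/(t - 8) + 18/5 = [(-6t + 12)·(-15) − 54·(t - 8)] / [(-15)·(t - 8)] = 36(t + 7) / ((-15)(t - 8)).
So |(-6t + 12)/(t - 8) + 18/5| = 36|t + 7| / (15·|t − 8|).
Restrict δ ≤ 15/2. Then |t + 7| < 15/2 gives |t − 8| = |(t + 7) + (-15)| ≥ 15 − 15/2 = 15/2.
Hence |(-6t + 12)/(t - 8) + 18/5| < 36|t + 7|/(15·(15/2)) = (8/25)|t + 7|, which is < ϵ once |t + 7| < (25/8)ϵ.
Take δ = min(15/2, (25/8)ϵ). Then 0 < |t + 7| < δ forces both bounds, so |(-6t + 12)/(t - 8) + 18/5| < ϵ.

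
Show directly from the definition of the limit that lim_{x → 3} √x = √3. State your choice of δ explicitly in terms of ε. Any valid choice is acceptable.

δ = min(3, √3·ε)

Let ε > 0. We want δ > 0 such that 0 < |x − 3| < δ implies |√x − √3| < ε.
Rationalise: √x − √3 = (x − 3)/(√x + √3), so |√x − √3| = |x − 3|/(√x + √3).
Restrict δ ≤ 3 so that |x − 3| < 3 forces x > 0, and then √x + √3 > √3.
Hence |√x − √3| < |x − 3|/√3, which is < ε once |x − 3| < √3·ε.
Take δ = min(3, √3·ε). If 0 < |x − 3| < δ then x > 0 and |√x − √3| < |x − 3|/√3 < ε.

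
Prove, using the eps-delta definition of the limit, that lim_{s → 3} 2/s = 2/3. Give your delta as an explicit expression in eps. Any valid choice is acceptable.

delta = min(3/2, (9/4)eps)

Let eps > 0 be given. We seek delta > 0 such that 0 < |s − 3| < delta implies |2/s − (2/3)| < eps.
|2/s − (2/3)| = 2·|3 − s|/(3·|s|) = 2|s − 3|/(3|s|).
Restrict delta ≤ 3/2. Then |s − 3| < 3/2 gives |s| > 3/2, so 3|s| > 9/2.
Then |2/s − (2/3)| < 2|s − 3|/(9/2), which is < eps when |s − 3| < (9/4)eps.
Take delta = min(3/2, (9/4)eps). Then 0 < |s − 3| < delta gives both |s − 3| < 3/2 and |s − 3| < (9/4)eps, so |2/s − (2/3)| < eps.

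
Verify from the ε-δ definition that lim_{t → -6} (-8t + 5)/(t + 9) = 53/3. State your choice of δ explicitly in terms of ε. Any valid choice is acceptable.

Suppose ε > 0. We want δ > 0 with 0 < |t + 6| < δ ⇒ |(-8t + 5)/(t + 9) − (53/3)| < ε.
Combining over a common denominator, (-8t + 5)/(t + 9) − (53/3) = [(-8t + 5)·3 − 53·(t + 9)] / [3·(t + 9)] = -77(t + 6) / (3(t + 9)).
So |(-8t + 5)/(t + 9) − (53/3)| = 77|t + 6| / (3·|t + 9|).
Restrict δ ≤ 3/2. Then |t + 6| < 3/2 gives |t + 9| = |(t + 6) + 3| ≥ 3 − 3/2 = 3/2.
Hence |(-8t + 5)/(t + 9) − (53/3)| < 77|t + 6|/(3·(3/2)) = (154/9)|t + 6|, which is < ε once |t + 6| < (9/154)ε.
Take δ = min(3/2, (9/154)ε). Then 0 < |t + 6| < δ forces both bounds, so |(-8t + 5)/(t + 9) − (53/3)| < ε.

δ = min(3/2, (9/154)ε)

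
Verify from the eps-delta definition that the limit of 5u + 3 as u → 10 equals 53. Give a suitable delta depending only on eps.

delta = eps/5

Let eps > 0. We need delta > 0 so that 0 < |u − 10| < delta implies |(5u + 3) − 53| < eps.
|(5u + 3) − 53| = |5u - 50| = 5|u − 10|.
Thus it suffices that |u − 10| < eps/5.
Take delta = eps/5. If 0 < |u − 10| < delta then |(5u + 3) − 53| = 5|u − 10| < 5·(eps/5) = eps.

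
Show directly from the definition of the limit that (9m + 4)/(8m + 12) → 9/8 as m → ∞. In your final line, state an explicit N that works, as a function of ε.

N = (19/16)/ε

Let ε > 0 be given. For m ≥ 1, |(9m + 4)/(8m + 12) − (9/8)| = |-76|/(8(8m + 12)) = 76/(8(8m + 12)).
Since 8m + 12 ≥ 8m for m ≥ 1, this is ≤ 76/(8·8m) = (19/16)/m.
So |(9m + 4)/(8m + 12) − (9/8)| < ε whenever m > (19/16)/ε.
Take N = (19/16)/ε. If m > N then |(9m + 4)/(8m + 12) − (9/8)| ≤ (19/16)/m < ε.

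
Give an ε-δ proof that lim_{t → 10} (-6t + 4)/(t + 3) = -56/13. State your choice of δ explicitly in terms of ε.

Fix ε > 0. We want δ > 0 with 0 < |t − 10| < δ ⇒ |(-6t + 4)/(t + 3) + 56/13| < ε.
Combining over a common denominator, (-6t + 4)/(t + 3) + 56/13 = [(-6t + 4)·13 − (-56)·(t + 3)] / [13·(t + 3)] = -22(t − 10) / (13(t + 3)).
So |(-6t + 4)/(t + 3) + 56/13| = 22|t − 10| / (13·|t + 3|).
Require δ ≤ 13/2, so |t + 3| ≥ |13| − |t − 10| > 13 − 13/2 = 13/2.
Hence |(-6t + 4)/(t + 3) + 56/13| < 22|t − 10|/(13·(13/2)) = (44/169)|t − 10|, which is < ε once |t − 10| < (169/44)ε.
Take δ = min(13/2, (169/44)ε). Then 0 < |t − 10| < δ forces both bounds, so |(-6t + 4)/(t + 3) + 56/13| < ε.

δ = min(13/2, (169/44)ε)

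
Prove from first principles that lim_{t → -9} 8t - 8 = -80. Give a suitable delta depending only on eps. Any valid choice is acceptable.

delta = eps/8

Fix eps > 0. We need delta > 0 so that 0 < |t + 9| < delta implies |(8t - 8) + 80| < eps.
|(8t - 8) + 80| = |8t + 72| = 8|t + 9|.
So 8|t + 9| < eps exactly when |t + 9| < eps/8.
Choosing delta = eps/8 gives |(8t - 8) + 80| = 8|t + 9| < eps whenever |t + 9| < delta.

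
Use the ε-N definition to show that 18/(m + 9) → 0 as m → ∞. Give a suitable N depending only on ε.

N = 18/ε

Fix ε > 0. For m ≥ 1, |18/(m + 9) − 0| = 18/(m + 9) ≤ 18/m.
We need 18/m < ε, i.e. m > 18/ε.
Take N = 18/ε. If m > N then |18/(m + 9)| ≤ 18/m < ε.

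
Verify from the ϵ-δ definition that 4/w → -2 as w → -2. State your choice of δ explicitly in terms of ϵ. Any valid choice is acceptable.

δ = min(1, (1/2)ϵ)

Fix ϵ > 0. We seek δ > 0 such that 0 < |w + 2| < δ implies |4/w + 2| < ϵ.
|4/w + 2| = 4·|-2 − w|/(2·|w|) = 4|w + 2|/(2|w|).
Restrict δ ≤ 1. Then |w + 2| < 1 gives |w| > 1, so 2|w| > 2.
Then |4/w + 2| < 4|w + 2|/2, which is < ϵ when |w + 2| < (1/2)ϵ.
Take δ = min(1, (1/2)ϵ). Then 0 < |w + 2| < δ gives both |w + 2| < 1 and |w + 2| < (1/2)ϵ, so |4/w + 2| < ϵ.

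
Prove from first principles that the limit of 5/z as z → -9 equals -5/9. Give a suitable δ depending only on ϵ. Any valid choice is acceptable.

δ = min(9/2, (81/10)ϵ)

Let ϵ > 0 be given. We seek δ > 0 such that 0 < |z + 9| < δ implies |5/z + 5/9| < ϵ.
|5/z + 5/9| = 5·|-9 − z|/(9·|z|) = 5|z + 9|/(9|z|).
Require δ ≤ 9/2 so that |z| > 9 − 9/2 = 9/2, hence 9|z| > 81/2.
Then |5/z + 5/9| < 5|z + 9|/(81/2), which is < ϵ when |z + 9| < (81/10)ϵ.
Take δ = min(9/2, (81/10)ϵ). Then 0 < |z + 9| < δ gives both |z + 9| < 9/2 and |z + 9| < (81/10)ϵ, so |5/z + 5/9| < ϵ.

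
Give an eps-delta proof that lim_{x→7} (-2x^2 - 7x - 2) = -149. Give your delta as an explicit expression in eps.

Let eps > 0. We want delta > 0 such that 0 < |x − 7| < delta implies |(-2x^2 - 7x - 2) + 149| < eps.
(-2x^2 - 7x - 2) + 149 = -2x^2 - 7x + 147 = (x − 7)(-2x - 21).
So |(-2x^2 - 7x - 2) + 149| = |x − 7|·|-2x - 21|.
Assume first that |x − 7| < 1, so |x| < 8. Then |-2x - 21| ≤ 2·8 + 21 = 37.
Hence |(-2x^2 - 7x - 2) + 149| ≤ 37|x − 7| < eps provided |x − 7| < eps/37.
Choosing delta = min(1, eps/37) ensures both conditions, hence |(-2x^2 - 7x - 2) + 149| < eps.

delta = min(1, eps/37)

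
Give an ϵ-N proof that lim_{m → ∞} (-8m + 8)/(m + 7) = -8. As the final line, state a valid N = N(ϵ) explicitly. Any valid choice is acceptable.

Suppose ϵ > 0. For m ≥ 1, |(-8m + 8)/(m + 7) + 8| = |64|/((m + 7)) = 64/((m + 7)).
Since m + 7 ≥ m for m ≥ 1, this is ≤ 64/(m) = 64/m.
So |(-8m + 8)/(m + 7) + 8| < ϵ whenever m > 64/ϵ.
Take N = 64/ϵ. If m > N then |(-8m + 8)/(m + 7) + 8| ≤ 64/m < ϵ.

N = 64/ϵ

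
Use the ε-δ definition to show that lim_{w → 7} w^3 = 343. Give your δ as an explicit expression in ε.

δ = min(1, ε/169)

Let ε > 0. We seek δ > 0 with 0 < |w − 7| < δ ⇒ |w^3 − 343| < ε.
Factor: w^3 − 343 = (w − 7)(w^2 + 7w + 49), so |w^3 − 343| = |w − 7|·|w^2 + 7w + 49|.
Restrict δ ≤ 1. Then |w − 7| < 1 gives |w| < 8, so by the triangle inequality |w^2 + 7w + 49| ≤ 8^2 + 7·8 + 49 = 169.
Hence |w^3 − 343| ≤ 169|w − 7|, which is < ε once |w − 7| < ε/169.
Take δ = min(1, ε/169). If 0 < |w − 7| < δ then both bounds hold and |w^3 − 343| ≤ 169|w − 7| < 169·(ε/169) = ε.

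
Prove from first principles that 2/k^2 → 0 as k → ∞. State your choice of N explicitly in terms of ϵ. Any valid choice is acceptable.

N = (2/ϵ)^{1/2}

Suppose ϵ > 0. For k ≥ 1, |2/k^2 − 0| = 2/k^2.
2/k^2 < ϵ ⇔ k^2 > 2/ϵ ⇔ k > (2/ϵ)^{1/2}.
Take N = (2/ϵ)^{1/2}. Then k > N implies 2/k^2 < ϵ.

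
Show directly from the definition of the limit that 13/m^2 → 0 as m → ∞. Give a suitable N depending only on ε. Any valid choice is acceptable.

N = (13/ε)^{1/2}

Let ε > 0. For m ≥ 1, |13/m^2 − 0| = 13/m^2.
13/m^2 < ε ⇔ m^2 > 13/ε ⇔ m > (13/ε)^{1/2}.
Take N = (13/ε)^{1/2}. Then m > N implies 13/m^2 < ε.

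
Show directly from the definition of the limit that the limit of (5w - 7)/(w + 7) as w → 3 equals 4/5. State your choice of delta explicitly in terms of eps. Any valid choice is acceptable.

Let eps > 0 be given. We want delta > 0 with 0 < |w − 3| < delta ⇒ |(5w - 7)/(w + 7) − (4/5)| < eps.
Combining over a common denominator, (5w - 7)/(w + 7) − (4/5) = [(5w - 7)·10 − 8·(w + 7)] / [10·(w + 7)] = 42(w − 3) / (10(w + 7)).
So |(5w - 7)/(w + 7) − (4/5)| = 42|w − 3| / (10·|w + 7|).
Require delta ≤ 5, so |w + 7| ≥ |10| − |w − 3| > 10 − 5 = 5.
Hence |(5w - 7)/(w + 7) − (4/5)| < 42|w − 3|/(10·5) = (21/25)|w − 3|, which is < eps once |w − 3| < (25/21)eps.
Take delta = min(5, (25/21)eps). Then 0 < |w − 3| < delta forces both bounds, so |(5w - 7)/(w + 7) − (4/5)| < eps.

delta = min(5, (25/21)eps)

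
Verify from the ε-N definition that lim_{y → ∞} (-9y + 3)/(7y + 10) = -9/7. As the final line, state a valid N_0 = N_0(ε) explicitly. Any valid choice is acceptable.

Suppose ε > 0. We seek N_0 > 0 such that y > N_0 implies |(-9y + 3)/(7y + 10) + 9/7| < ε.
(-9y + 3)/(7y + 10) + 9/7 = (7(-9y + 3) − (-9)(7y + 10)) / (7(7y + 10)) = 111/(7(7y + 10)).
For y > 0 we have 7y + 10 > 7y, so |(-9y + 3)/(7y + 10) + 9/7| = 111/(7(7y + 10)) < 111/(7·7y) = (111/49)/y.
Thus |(-9y + 3)/(7y + 10) + 9/7| < ε whenever y > (111/49)/ε.
Take N_0 = (111/49)/ε. If y > N_0 then |(-9y + 3)/(7y + 10) + 9/7| < (111/49)/y < ε.

N_0 = (111/49)/ε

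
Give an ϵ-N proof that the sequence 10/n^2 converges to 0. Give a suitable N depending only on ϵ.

Let ϵ > 0. For n ≥ 1, |10/n^2 − 0| = 10/n^2.
10/n^2 < ϵ ⇔ n^2 > 10/ϵ ⇔ n > (10/ϵ)^{1/2}.
Take N = (10/ϵ)^{1/2}. Then n > N implies 10/n^2 < ϵ.

N = (10/ϵ)^{1/2}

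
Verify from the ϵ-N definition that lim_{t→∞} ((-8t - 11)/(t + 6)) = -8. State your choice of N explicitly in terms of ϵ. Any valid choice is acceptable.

N = 37/ϵ

Fix ϵ > 0. We seek N > 0 such that t > N implies |(-8t - 11)/(t + 6) + 8| < ϵ.
(-8t - 11)/(t + 6) + 8 = ((-8t - 11) − (-8)(t + 6)) / ((t + 6)) = 37/((t + 6)).
For t > 0 we have t + 6 > t, so |(-8t - 11)/(t + 6) + 8| = 37/((t + 6)) < 37/(t) = 37/t.
Thus |(-8t - 11)/(t + 6) + 8| < ϵ whenever t > 37/ϵ.
Take N = 37/ϵ. If t > N then |(-8t - 11)/(t + 6) + 8| < 37/t < ϵ.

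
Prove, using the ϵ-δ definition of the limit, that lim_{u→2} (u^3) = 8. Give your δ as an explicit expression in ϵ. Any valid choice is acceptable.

Fix ϵ > 0. We seek δ > 0 with 0 < |u − 2| < δ ⇒ |u^3 − 8| < ϵ.
Factor: u^3 − 8 = (u − 2)(u^2 + 2u + 4), so |u^3 − 8| = |u − 2|·|u^2 + 2u + 4|.
Restrict δ ≤ 1. Then |u − 2| < 1 gives |u| < 3, so by the triangle inequality |u^2 + 2u + 4| ≤ 3^2 + 2·3 + 4 = 19.
Hence |u^3 − 8| ≤ 19|u − 2|, which is < ϵ once |u − 2| < ϵ/19.
Take δ = min(1, ϵ/19). If 0 < |u − 2| < δ then both bounds hold and |u^3 − 8| ≤ 19|u − 2| < 19·(ϵ/19) = ϵ.

δ = min(1, ϵ/19)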